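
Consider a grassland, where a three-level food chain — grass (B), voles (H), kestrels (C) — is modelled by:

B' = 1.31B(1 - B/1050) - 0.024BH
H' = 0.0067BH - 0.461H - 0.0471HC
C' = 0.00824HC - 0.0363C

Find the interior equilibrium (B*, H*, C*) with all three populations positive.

From dC/dt = 0: 0.00824H* = 0.0363, so H* = 4.41.
From dB/dt = 0: 1.31(1 - B*/1050) = 0.024·4.41, giving B* = 1050·(1 - 0.0807) = 965.
From dH/dt = 0: 0.0067·965 - 0.461 = 0.0471C*, so C* = 6.01/0.0471 = 128.

B* ≈ 965, H* ≈ 4.41, C* ≈ 128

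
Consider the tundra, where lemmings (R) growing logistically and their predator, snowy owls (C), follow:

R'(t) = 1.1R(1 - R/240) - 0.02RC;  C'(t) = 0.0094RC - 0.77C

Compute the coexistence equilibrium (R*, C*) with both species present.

From dC/dt = 0 with C > 0: 0.0094R* = 0.77, so R* = 81.9.
Substitute into dR/dt = 0: 1.1(1 - 81.9/240) = 0.02C*.
The bracket is 0.659, giving C* = 0.725/0.02 = 36.2.

R* ≈ 81.9, C* ≈ 36.2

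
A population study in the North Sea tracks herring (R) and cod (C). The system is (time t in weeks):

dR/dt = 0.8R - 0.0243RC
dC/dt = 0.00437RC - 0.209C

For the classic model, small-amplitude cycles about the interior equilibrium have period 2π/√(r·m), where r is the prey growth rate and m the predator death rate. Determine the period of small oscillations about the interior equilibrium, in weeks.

Here r = 0.8 and m = 0.209, so r·m = 0.167.
ω = √0.167 = 0.409 per week, hence T = 2π/ω ≈ 15.4 weeks.

T ≈ 15.4 weeks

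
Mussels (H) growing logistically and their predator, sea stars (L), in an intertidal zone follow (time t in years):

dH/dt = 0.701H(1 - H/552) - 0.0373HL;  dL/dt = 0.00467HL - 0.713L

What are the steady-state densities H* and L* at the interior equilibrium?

H* ≈ 153, L* ≈ 13.6

From dL/dt = 0 with L > 0: 0.00467H* = 0.713, so H* = 153.
Substitute into dH/dt = 0: 0.701(1 - 153/552) = 0.0373L*.
The bracket is 0.723, giving L* = 0.507/0.0373 = 13.6.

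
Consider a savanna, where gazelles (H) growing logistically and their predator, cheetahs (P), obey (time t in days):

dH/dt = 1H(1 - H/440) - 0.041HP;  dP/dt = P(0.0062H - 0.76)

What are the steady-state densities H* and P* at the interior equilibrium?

From dP/dt = 0 with P > 0: 0.0062H* = 0.76, so H* = 123.
Substitute into dH/dt = 0: 1(1 - 123/440) = 0.041P*.
The bracket is 0.721, giving P* = 0.721/0.041 = 17.6.

H* ≈ 123, P* ≈ 17.6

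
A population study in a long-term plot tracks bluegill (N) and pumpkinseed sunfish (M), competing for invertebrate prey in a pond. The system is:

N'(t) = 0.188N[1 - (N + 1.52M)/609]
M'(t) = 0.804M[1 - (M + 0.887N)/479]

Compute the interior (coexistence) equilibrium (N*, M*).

Setting both brackets to zero gives the nullclines N + 1.52M = 609 and 0.887N + M = 479.
Substituting M = 479 - 0.887N into the first: N(1 - 1.52·0.887) = 609 - 1.52·479.
So N* = -119/-0.348 = 342, and then M* = 479 - 0.887·342 = 176.

N* ≈ 342, M* ≈ 176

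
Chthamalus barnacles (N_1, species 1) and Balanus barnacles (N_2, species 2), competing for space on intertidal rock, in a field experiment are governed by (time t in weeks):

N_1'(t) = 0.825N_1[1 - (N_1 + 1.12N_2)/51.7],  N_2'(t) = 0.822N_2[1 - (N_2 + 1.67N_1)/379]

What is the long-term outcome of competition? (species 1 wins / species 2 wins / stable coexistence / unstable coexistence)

species 2 excludes species 1

Compare the nullcline intercepts: K1/α12 = 51.7/1.12 = 46.2 < K2 = 379; K2/α21 = 379/1.67 = 227 > K1 = 51.7.
Since the inequalities point opposite ways, species 2 can invade but species 1 cannot.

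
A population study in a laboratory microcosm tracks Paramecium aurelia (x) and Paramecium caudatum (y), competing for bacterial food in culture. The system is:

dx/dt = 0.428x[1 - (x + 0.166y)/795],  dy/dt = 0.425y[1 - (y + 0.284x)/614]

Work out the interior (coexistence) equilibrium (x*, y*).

Setting both brackets to zero gives the nullclines x + 0.166y = 795 and 0.284x + y = 614.
Substituting y = 614 - 0.284x into the first: x(1 - 0.166·0.284) = 795 - 0.166·614.
So x* = 693/0.953 = 727, and then y* = 614 - 0.284·727 = 407.

x* ≈ 727, y* ≈ 407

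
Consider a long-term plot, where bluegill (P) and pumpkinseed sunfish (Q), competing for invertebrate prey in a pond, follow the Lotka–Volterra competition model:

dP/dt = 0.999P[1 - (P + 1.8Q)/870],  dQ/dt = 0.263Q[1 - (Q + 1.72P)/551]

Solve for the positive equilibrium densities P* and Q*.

Setting both brackets to zero gives the nullclines P + 1.8Q = 870 and 1.72P + Q = 551.
Substituting Q = 551 - 1.72P into the first: P(1 - 1.8·1.72) = 870 - 1.8·551.
So P* = -122/-2.1 = 58.1, and then Q* = 551 - 1.72·58.1 = 451.

P* ≈ 58.1, Q* ≈ 451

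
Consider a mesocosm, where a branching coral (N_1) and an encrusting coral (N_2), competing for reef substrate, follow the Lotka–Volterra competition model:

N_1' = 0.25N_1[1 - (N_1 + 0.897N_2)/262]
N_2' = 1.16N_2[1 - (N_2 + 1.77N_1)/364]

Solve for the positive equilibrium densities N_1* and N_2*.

N_1* ≈ 110, N_2* ≈ 170

Setting both brackets to zero gives the nullclines N_1 + 0.897N_2 = 262 and 1.77N_1 + N_2 = 364.
Substituting N_2 = 364 - 1.77N_1 into the first: N_1(1 - 0.897·1.77) = 262 - 0.897·364.
So N_1* = -64.5/-0.588 = 110, and then N_2* = 364 - 1.77·110 = 170.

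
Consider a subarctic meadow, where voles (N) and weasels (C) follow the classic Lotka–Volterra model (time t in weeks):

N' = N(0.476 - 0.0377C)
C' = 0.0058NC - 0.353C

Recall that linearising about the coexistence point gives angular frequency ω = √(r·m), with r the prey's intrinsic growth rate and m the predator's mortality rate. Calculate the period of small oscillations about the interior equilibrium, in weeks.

Here r = 0.476 and m = 0.353, so r·m = 0.168.
ω = √0.168 = 0.41 per week, hence T = 2π/ω ≈ 15.3 weeks.

T ≈ 15.3 weeks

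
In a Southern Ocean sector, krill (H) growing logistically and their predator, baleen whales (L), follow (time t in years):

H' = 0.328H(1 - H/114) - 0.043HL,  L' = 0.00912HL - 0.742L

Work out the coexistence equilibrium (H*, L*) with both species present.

H* ≈ 81.4, L* ≈ 2.18

From dL/dt = 0 with L > 0: 0.00912H* = 0.742, so H* = 81.4.
Substitute into dH/dt = 0: 0.328(1 - 81.4/114) = 0.043L*.
The bracket is 0.286, giving L* = 0.0939/0.043 = 2.18.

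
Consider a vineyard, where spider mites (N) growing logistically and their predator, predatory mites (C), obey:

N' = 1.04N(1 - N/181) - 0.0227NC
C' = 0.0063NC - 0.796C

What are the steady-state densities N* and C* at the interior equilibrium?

N* ≈ 126, C* ≈ 13.8

From dC/dt = 0 with C > 0: 0.0063N* = 0.796, so N* = 126.
Substitute into dN/dt = 0: 1.04(1 - 126/181) = 0.0227C*.
The bracket is 0.302, giving C* = 0.314/0.0227 = 13.8.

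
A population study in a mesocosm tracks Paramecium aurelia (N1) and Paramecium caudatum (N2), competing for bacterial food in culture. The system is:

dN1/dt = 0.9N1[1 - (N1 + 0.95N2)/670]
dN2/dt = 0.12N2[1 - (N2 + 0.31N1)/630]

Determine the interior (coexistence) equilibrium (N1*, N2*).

Setting both brackets to zero gives the nullclines N1 + 0.95N2 = 670 and 0.31N1 + N2 = 630.
Substituting N2 = 630 - 0.31N1 into the first: N1(1 - 0.95·0.31) = 670 - 0.95·630.
So N1* = 71.5/0.706 = 101, and then N2* = 630 - 0.31·101 = 599.

N1* ≈ 101, N2* ≈ 599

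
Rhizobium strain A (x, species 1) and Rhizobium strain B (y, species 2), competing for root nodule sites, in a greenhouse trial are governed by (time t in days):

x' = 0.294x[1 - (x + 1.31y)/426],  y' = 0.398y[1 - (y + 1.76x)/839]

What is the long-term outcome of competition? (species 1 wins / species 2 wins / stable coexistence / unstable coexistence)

Compare the nullcline intercepts: K1/α12 = 426/1.31 = 325 < K2 = 839; K2/α21 = 839/1.76 = 477 > K1 = 426.
Since the inequalities point opposite ways, species 2 can invade but species 1 cannot.

species 2 excludes species 1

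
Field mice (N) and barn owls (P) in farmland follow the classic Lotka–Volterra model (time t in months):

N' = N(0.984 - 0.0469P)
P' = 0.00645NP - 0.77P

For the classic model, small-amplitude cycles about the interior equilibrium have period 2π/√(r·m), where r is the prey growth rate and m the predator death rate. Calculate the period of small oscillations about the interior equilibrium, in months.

Here r = 0.984 and m = 0.77, so r·m = 0.758.
ω = √0.758 = 0.87 per month, hence T = 2π/ω ≈ 7.22 months.

T ≈ 7.22 months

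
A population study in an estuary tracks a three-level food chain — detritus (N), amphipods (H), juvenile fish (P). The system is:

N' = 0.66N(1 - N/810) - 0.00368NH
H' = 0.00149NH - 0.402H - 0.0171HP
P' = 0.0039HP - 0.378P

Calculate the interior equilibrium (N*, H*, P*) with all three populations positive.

From dP/dt = 0: 0.0039H* = 0.378, so H* = 96.9.
From dN/dt = 0: 0.66(1 - N*/810) = 0.00368·96.9, giving N* = 810·(1 - 0.54) = 372.
From dH/dt = 0: 0.00149·372 - 0.402 = 0.0171P*, so P* = 0.153/0.0171 = 8.93.

N* ≈ 372, H* ≈ 96.9, P* ≈ 8.93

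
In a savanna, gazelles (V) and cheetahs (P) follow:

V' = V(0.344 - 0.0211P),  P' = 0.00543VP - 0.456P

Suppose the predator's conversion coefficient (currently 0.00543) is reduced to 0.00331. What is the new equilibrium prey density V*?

V* ≈ 138

At the interior fixed point, setting dP/dt = 0 with P > 0 fixes V* = (predator death rate)/(VP coefficient) — independent of the other coefficients.
With the change, V* = 0.456/0.00331 = 138; it rises from 84.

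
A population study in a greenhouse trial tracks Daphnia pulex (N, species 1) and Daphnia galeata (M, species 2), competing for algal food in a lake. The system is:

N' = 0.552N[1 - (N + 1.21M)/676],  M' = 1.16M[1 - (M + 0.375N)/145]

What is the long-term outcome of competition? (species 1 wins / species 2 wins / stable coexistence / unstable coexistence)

species 1 excludes species 2

Compare the nullcline intercepts: K1/α12 = 676/1.21 = 559 > K2 = 145; K2/α21 = 145/0.375 = 387 < K1 = 676.
Since the inequalities point opposite ways, species 1 can invade but species 2 cannot.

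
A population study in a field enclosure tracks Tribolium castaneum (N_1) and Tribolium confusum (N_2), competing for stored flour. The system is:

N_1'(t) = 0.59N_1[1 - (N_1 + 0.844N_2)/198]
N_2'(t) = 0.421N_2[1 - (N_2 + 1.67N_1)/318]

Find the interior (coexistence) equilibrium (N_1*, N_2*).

N_1* ≈ 172, N_2* ≈ 30.9

Setting both brackets to zero gives the nullclines N_1 + 0.844N_2 = 198 and 1.67N_1 + N_2 = 318.
Substituting N_2 = 318 - 1.67N_1 into the first: N_1(1 - 0.844·1.67) = 198 - 0.844·318.
So N_1* = -70.4/-0.409 = 172, and then N_2* = 318 - 1.67·172 = 30.9.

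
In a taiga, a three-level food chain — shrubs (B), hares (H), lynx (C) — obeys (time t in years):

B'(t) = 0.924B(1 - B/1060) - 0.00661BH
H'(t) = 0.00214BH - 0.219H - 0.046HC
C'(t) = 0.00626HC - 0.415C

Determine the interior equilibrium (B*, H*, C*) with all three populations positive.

B* ≈ 557, H* ≈ 66.3, C* ≈ 21.2

From dC/dt = 0: 0.00626H* = 0.415, so H* = 66.3.
From dB/dt = 0: 0.924(1 - B*/1060) = 0.00661·66.3, giving B* = 1060·(1 - 0.474) = 557.
From dH/dt = 0: 0.00214·557 - 0.219 = 0.046C*, so C* = 0.974/0.046 = 21.2.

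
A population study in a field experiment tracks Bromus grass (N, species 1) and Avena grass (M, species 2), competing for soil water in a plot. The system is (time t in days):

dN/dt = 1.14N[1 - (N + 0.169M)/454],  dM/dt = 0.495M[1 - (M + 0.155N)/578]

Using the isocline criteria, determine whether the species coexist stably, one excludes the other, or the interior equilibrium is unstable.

Compare the nullcline intercepts: K1/α12 = 454/0.169 = 2690 > K2 = 578; K2/α21 = 578/0.155 = 3730 > K1 = 454.
Since both inequalities hold, each species can invade when rare, so the interior equilibrium is stable.

stable coexistence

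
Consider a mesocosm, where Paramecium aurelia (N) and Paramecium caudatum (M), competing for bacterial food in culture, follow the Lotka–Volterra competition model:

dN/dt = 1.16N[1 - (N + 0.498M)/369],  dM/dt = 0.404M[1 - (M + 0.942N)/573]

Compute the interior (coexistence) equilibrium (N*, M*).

Setting both brackets to zero gives the nullclines N + 0.498M = 369 and 0.942N + M = 573.
Substituting M = 573 - 0.942N into the first: N(1 - 0.498·0.942) = 369 - 0.498·573.
So N* = 83.6/0.531 = 158, and then M* = 573 - 0.942·158 = 425.

N* ≈ 158, M* ≈ 425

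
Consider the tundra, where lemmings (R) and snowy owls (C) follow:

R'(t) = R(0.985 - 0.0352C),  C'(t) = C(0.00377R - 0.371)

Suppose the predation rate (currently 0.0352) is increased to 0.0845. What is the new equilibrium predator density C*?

At the interior fixed point, setting dR/dt = 0 with R > 0 fixes C* = (prey growth rate)/(RC coefficient) — independent of the other coefficients.
With the change, C* = 0.985/0.0845 = 11.7; it falls from 28.

C* ≈ 11.7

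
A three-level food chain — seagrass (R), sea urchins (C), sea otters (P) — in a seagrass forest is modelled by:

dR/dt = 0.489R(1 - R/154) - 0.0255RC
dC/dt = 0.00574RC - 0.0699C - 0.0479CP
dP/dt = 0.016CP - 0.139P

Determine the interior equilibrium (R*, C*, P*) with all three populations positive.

R* ≈ 84.2, C* ≈ 8.69, P* ≈ 8.63

From dP/dt = 0: 0.016C* = 0.139, so C* = 8.69.
From dR/dt = 0: 0.489(1 - R*/154) = 0.0255·8.69, giving R* = 154·(1 - 0.453) = 84.2.
From dC/dt = 0: 0.00574·84.2 - 0.0699 = 0.0479P*, so P* = 0.414/0.0479 = 8.63.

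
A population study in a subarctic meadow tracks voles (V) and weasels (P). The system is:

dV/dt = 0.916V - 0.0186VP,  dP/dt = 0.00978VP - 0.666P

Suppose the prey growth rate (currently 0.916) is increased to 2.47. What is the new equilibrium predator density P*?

P* ≈ 133

At the interior fixed point, setting dV/dt = 0 with V > 0 fixes P* = (prey growth rate)/(VP coefficient) — independent of the other coefficients.
With the change, P* = 2.47/0.0186 = 133; it rises from 49.2.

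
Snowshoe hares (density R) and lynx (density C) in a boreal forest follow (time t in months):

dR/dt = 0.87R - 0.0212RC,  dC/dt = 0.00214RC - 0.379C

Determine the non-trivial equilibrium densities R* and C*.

Set dC/dt = 0 with C > 0: 0.00214R - 0.379 = 0, so R* = 0.379/0.00214 = 177.
Set dR/dt = 0 with R > 0: 0.87 - 0.0212C = 0, so C* = 0.87/0.0212 = 41.

R* ≈ 177, C* ≈ 41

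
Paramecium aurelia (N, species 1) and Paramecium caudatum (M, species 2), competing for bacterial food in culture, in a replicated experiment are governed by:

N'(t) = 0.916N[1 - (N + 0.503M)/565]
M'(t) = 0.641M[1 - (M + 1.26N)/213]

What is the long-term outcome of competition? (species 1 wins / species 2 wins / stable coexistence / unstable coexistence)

species 1 excludes species 2

Compare the nullcline intercepts: K1/α12 = 565/0.503 = 1120 > K2 = 213; K2/α21 = 213/1.26 = 169 < K1 = 565.
Since the inequalities point opposite ways, species 1 can invade but species 2 cannot.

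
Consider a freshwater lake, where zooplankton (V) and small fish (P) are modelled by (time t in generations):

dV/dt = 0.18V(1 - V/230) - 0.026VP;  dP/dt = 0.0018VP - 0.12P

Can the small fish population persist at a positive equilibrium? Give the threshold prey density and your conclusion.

Threshold V = 66.7; K > 66.7, so yes, the predator persists.

The predator equation gives dP/dt > 0 only when V > 0.12/0.0018 = 66.7.
Without the predator, V → K = 230. Since 230 > 66.7, the predator can invade and persist.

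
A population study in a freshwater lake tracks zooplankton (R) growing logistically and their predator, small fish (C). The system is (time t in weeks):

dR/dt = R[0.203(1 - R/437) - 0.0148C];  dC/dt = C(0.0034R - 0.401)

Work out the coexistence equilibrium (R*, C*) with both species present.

From dC/dt = 0 with C > 0: 0.0034R* = 0.401, so R* = 118.
Substitute into dR/dt = 0: 0.203(1 - 118/437) = 0.0148C*.
The bracket is 0.73, giving C* = 0.148/0.0148 = 10.

R* ≈ 118, C* ≈ 10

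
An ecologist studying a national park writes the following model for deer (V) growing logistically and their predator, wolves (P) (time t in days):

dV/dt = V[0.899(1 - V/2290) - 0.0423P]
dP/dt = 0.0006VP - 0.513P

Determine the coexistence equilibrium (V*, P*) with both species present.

From dP/dt = 0 with P > 0: 0.0006V* = 0.513, so V* = 855.
Substitute into dV/dt = 0: 0.899(1 - 855/2290) = 0.0423P*.
The bracket is 0.627, giving P* = 0.563/0.0423 = 13.3.

V* ≈ 855, P* ≈ 13.3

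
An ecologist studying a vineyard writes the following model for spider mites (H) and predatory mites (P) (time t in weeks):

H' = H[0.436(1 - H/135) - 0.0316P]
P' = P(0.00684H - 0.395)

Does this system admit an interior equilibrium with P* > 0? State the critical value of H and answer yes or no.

The predator equation gives dP/dt > 0 only when H > 0.395/0.00684 = 57.7.
Without the predator, H → K = 135. Since 135 > 57.7, the predator can invade and persist.

Threshold H = 57.7; K > 57.7, so yes, the predator persists.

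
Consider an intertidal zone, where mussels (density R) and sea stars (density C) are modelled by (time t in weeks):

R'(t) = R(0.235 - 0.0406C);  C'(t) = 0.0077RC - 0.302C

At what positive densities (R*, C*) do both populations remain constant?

R* ≈ 39.2, C* ≈ 5.79

Set dC/dt = 0 with C > 0: 0.0077R - 0.302 = 0, so R* = 0.302/0.0077 = 39.2.
Set dR/dt = 0 with R > 0: 0.235 - 0.0406C = 0, so C* = 0.235/0.0406 = 5.79.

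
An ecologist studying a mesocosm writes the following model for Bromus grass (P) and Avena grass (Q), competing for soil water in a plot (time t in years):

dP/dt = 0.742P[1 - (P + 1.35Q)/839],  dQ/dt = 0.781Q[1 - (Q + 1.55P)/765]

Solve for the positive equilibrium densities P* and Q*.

Setting both brackets to zero gives the nullclines P + 1.35Q = 839 and 1.55P + Q = 765.
Substituting Q = 765 - 1.55P into the first: P(1 - 1.35·1.55) = 839 - 1.35·765.
So P* = -194/-1.09 = 177, and then Q* = 765 - 1.55·177 = 490.

P* ≈ 177, Q* ≈ 490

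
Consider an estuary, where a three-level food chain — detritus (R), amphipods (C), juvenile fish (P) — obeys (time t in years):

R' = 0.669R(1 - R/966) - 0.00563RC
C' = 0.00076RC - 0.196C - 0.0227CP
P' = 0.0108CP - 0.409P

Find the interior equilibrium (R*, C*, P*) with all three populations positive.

R* ≈ 658, C* ≈ 37.9, P* ≈ 13.4

From dP/dt = 0: 0.0108C* = 0.409, so C* = 37.9.
From dR/dt = 0: 0.669(1 - R*/966) = 0.00563·37.9, giving R* = 966·(1 - 0.319) = 658.
From dC/dt = 0: 0.00076·658 - 0.196 = 0.0227P*, so P* = 0.304/0.0227 = 13.4.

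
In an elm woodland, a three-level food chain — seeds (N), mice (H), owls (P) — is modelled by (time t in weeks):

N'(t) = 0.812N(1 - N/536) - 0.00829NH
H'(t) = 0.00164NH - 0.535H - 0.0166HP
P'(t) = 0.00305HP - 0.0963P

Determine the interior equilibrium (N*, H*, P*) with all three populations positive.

From dP/dt = 0: 0.00305H* = 0.0963, so H* = 31.6.
From dN/dt = 0: 0.812(1 - N*/536) = 0.00829·31.6, giving N* = 536·(1 - 0.322) = 363.
From dH/dt = 0: 0.00164·363 - 0.535 = 0.0166P*, so P* = 0.0607/0.0166 = 3.66.

N* ≈ 363, H* ≈ 31.6, P* ≈ 3.66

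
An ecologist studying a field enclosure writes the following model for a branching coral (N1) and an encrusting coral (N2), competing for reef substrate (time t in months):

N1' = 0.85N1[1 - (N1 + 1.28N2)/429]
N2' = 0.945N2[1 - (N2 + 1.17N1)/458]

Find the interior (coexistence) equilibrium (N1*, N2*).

Setting both brackets to zero gives the nullclines N1 + 1.28N2 = 429 and 1.17N1 + N2 = 458.
Substituting N2 = 458 - 1.17N1 into the first: N1(1 - 1.28·1.17) = 429 - 1.28·458.
So N1* = -157/-0.498 = 316, and then N2* = 458 - 1.17·316 = 88.3.

N1* ≈ 316, N2* ≈ 88.3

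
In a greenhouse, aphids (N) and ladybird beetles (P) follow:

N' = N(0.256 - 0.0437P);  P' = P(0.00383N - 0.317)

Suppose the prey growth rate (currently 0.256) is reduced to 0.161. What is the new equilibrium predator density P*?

At the interior fixed point, setting dN/dt = 0 with N > 0 fixes P* = (prey growth rate)/(NP coefficient) — independent of the other coefficients.
With the change, P* = 0.161/0.0437 = 3.68; it falls from 5.86.

P* ≈ 3.68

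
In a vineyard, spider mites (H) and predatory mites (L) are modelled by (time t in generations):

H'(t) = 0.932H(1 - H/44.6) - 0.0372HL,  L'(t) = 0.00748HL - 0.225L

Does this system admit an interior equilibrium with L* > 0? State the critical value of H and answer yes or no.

Threshold H = 30.1; K > 30.1, so yes, the predator persists.

The predator equation gives dL/dt > 0 only when H > 0.225/0.00748 = 30.1.
Without the predator, H → K = 44.6. Since 44.6 > 30.1, the predator can invade and persist.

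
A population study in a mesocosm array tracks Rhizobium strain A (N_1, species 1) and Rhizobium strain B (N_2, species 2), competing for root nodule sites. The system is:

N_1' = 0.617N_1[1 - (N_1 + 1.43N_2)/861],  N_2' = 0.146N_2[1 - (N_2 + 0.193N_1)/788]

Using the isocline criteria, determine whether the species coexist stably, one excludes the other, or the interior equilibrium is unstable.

species 2 excludes species 1

Compare the nullcline intercepts: K1/α12 = 861/1.43 = 602 < K2 = 788; K2/α21 = 788/0.193 = 4080 > K1 = 861.
Since the inequalities point opposite ways, species 2 can invade but species 1 cannot.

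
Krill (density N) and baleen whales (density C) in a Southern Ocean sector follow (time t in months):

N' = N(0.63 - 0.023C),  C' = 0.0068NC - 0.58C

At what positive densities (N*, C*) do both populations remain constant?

N* ≈ 85.3, C* ≈ 27.4

Set dC/dt = 0 with C > 0: 0.0068N - 0.58 = 0, so N* = 0.58/0.0068 = 85.3.
Set dN/dt = 0 with N > 0: 0.63 - 0.023C = 0, so C* = 0.63/0.023 = 27.4.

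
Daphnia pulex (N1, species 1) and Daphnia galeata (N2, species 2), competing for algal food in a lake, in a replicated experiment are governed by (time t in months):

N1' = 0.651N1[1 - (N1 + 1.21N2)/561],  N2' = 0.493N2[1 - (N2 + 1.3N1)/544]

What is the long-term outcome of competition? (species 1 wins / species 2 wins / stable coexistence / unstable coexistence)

Compare the nullcline intercepts: K1/α12 = 561/1.21 = 464 < K2 = 544; K2/α21 = 544/1.3 = 418 < K1 = 561.
Since both are reversed, neither can invade when rare; the interior point is a saddle.

unstable coexistence (outcome depends on initial conditions)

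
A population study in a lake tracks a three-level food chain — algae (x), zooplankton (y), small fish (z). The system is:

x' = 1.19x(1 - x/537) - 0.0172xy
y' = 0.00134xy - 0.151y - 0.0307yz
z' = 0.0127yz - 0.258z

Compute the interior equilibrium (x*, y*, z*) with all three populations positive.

From dz/dt = 0: 0.0127y* = 0.258, so y* = 20.3.
From dx/dt = 0: 1.19(1 - x*/537) = 0.0172·20.3, giving x* = 537·(1 - 0.294) = 379.
From dy/dt = 0: 0.00134·379 - 0.151 = 0.0307z*, so z* = 0.357/0.0307 = 11.6.

x* ≈ 379, y* ≈ 20.3, z* ≈ 11.6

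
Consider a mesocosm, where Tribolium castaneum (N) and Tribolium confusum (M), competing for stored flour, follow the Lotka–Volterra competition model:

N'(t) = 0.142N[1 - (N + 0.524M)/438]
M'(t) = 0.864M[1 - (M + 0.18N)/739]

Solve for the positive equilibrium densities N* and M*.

N* ≈ 56.1, M* ≈ 729

Setting both brackets to zero gives the nullclines N + 0.524M = 438 and 0.18N + M = 739.
Substituting M = 739 - 0.18N into the first: N(1 - 0.524·0.18) = 438 - 0.524·739.
So N* = 50.8/0.906 = 56.1, and then M* = 739 - 0.18·56.1 = 729.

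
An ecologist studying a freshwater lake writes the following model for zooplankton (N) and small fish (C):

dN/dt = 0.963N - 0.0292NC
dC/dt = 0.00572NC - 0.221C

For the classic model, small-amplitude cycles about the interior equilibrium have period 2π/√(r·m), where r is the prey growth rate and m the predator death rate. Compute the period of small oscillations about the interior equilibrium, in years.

T ≈ 13.6 years

Here r = 0.963 and m = 0.221, so r·m = 0.213.
ω = √0.213 = 0.461 per year, hence T = 2π/ω ≈ 13.6 years.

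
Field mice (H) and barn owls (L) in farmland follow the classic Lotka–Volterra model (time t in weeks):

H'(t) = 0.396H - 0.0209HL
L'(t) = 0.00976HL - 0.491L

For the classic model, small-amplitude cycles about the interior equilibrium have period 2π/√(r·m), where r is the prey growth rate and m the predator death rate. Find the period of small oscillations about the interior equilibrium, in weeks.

T ≈ 14.2 weeks

Here r = 0.396 and m = 0.491, so r·m = 0.194.
ω = √0.194 = 0.441 per week, hence T = 2π/ω ≈ 14.2 weeks.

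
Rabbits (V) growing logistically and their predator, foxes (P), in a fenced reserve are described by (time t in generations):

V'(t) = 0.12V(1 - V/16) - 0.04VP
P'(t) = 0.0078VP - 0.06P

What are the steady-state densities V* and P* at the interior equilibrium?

V* ≈ 7.69, P* ≈ 1.56

From dP/dt = 0 with P > 0: 0.0078V* = 0.06, so V* = 7.69.
Substitute into dV/dt = 0: 0.12(1 - 7.69/16) = 0.04P*.
The bracket is 0.519, giving P* = 0.0623/0.04 = 1.56.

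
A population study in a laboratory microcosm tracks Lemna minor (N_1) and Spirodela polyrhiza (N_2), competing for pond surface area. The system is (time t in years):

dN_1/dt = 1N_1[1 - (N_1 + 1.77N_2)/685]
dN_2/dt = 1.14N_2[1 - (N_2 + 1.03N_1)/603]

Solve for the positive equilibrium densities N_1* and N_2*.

N_1* ≈ 464, N_2* ≈ 125

Setting both brackets to zero gives the nullclines N_1 + 1.77N_2 = 685 and 1.03N_1 + N_2 = 603.
Substituting N_2 = 603 - 1.03N_1 into the first: N_1(1 - 1.77·1.03) = 685 - 1.77·603.
So N_1* = -382/-0.823 = 464, and then N_2* = 603 - 1.03·464 = 125.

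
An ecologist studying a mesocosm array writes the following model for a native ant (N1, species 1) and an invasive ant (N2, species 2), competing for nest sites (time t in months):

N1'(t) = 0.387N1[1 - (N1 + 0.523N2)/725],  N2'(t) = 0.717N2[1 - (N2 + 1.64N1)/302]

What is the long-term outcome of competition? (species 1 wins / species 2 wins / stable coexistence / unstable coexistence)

species 1 excludes species 2

Compare the nullcline intercepts: K1/α12 = 725/0.523 = 1390 > K2 = 302; K2/α21 = 302/1.64 = 184 < K1 = 725.
Since the inequalities point opposite ways, species 1 can invade but species 2 cannot.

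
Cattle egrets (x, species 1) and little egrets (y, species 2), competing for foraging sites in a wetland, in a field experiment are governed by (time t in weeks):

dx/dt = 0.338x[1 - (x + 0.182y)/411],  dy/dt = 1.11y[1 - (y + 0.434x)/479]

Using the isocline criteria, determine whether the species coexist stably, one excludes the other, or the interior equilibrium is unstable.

Compare the nullcline intercepts: K1/α12 = 411/0.182 = 2260 > K2 = 479; K2/α21 = 479/0.434 = 1100 > K1 = 411.
Since both inequalities hold, each species can invade when rare, so the interior equilibrium is stable.

stable coexistence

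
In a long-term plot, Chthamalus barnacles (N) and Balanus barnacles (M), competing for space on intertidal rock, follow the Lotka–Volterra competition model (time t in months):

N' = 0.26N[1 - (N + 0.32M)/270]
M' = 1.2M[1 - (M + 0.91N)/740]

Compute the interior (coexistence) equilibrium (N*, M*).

N* ≈ 46.8, M* ≈ 697

Setting both brackets to zero gives the nullclines N + 0.32M = 270 and 0.91N + M = 740.
Substituting M = 740 - 0.91N into the first: N(1 - 0.32·0.91) = 270 - 0.32·740.
So N* = 33.2/0.709 = 46.8, and then M* = 740 - 0.91·46.8 = 697.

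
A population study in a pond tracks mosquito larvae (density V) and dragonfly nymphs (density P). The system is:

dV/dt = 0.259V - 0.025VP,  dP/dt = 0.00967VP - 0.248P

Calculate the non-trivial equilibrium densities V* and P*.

V* ≈ 25.6, P* ≈ 10.4

Set dP/dt = 0 with P > 0: 0.00967V - 0.248 = 0, so V* = 0.248/0.00967 = 25.6.
Set dV/dt = 0 with V > 0: 0.259 - 0.025P = 0, so P* = 0.259/0.025 = 10.4.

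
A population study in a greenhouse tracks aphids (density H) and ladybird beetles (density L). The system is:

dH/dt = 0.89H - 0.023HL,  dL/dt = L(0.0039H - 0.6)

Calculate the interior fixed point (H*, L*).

H* ≈ 154, L* ≈ 38.7

Set dL/dt = 0 with L > 0: 0.0039H - 0.6 = 0, so H* = 0.6/0.0039 = 154.
Set dH/dt = 0 with H > 0: 0.89 - 0.023L = 0, so L* = 0.89/0.023 = 38.7.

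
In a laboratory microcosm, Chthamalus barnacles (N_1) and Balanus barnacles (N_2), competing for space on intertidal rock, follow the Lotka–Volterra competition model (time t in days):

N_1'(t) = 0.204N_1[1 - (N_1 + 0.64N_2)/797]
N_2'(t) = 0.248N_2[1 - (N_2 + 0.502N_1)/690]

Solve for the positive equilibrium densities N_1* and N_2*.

N_1* ≈ 524, N_2* ≈ 427

Setting both brackets to zero gives the nullclines N_1 + 0.64N_2 = 797 and 0.502N_1 + N_2 = 690.
Substituting N_2 = 690 - 0.502N_1 into the first: N_1(1 - 0.64·0.502) = 797 - 0.64·690.
So N_1* = 355/0.679 = 524, and then N_2* = 690 - 0.502·524 = 427.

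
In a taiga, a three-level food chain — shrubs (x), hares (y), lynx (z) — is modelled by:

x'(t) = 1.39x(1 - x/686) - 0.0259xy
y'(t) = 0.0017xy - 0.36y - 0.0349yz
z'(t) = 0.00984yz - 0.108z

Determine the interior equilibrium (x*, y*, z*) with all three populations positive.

x* ≈ 546, y* ≈ 11, z* ≈ 16.3

From dz/dt = 0: 0.00984y* = 0.108, so y* = 11.
From dx/dt = 0: 1.39(1 - x*/686) = 0.0259·11, giving x* = 686·(1 - 0.205) = 546.
From dy/dt = 0: 0.0017·546 - 0.36 = 0.0349z*, so z* = 0.568/0.0349 = 16.3.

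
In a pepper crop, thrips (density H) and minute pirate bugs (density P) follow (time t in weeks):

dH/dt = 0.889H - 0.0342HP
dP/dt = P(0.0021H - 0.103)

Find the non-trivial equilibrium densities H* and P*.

Set dP/dt = 0 with P > 0: 0.0021H - 0.103 = 0, so H* = 0.103/0.0021 = 49.
Set dH/dt = 0 with H > 0: 0.889 - 0.0342P = 0, so P* = 0.889/0.0342 = 26.

H* ≈ 49, P* ≈ 26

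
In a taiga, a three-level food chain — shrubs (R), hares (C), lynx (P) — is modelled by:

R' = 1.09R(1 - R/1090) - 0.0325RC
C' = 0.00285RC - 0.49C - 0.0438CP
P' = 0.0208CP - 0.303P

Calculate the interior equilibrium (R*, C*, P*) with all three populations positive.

R* ≈ 617, C* ≈ 14.6, P* ≈ 28.9

From dP/dt = 0: 0.0208C* = 0.303, so C* = 14.6.
From dR/dt = 0: 1.09(1 - R*/1090) = 0.0325·14.6, giving R* = 1090·(1 - 0.434) = 617.
From dC/dt = 0: 0.00285·617 - 0.49 = 0.0438P*, so P* = 1.27/0.0438 = 28.9.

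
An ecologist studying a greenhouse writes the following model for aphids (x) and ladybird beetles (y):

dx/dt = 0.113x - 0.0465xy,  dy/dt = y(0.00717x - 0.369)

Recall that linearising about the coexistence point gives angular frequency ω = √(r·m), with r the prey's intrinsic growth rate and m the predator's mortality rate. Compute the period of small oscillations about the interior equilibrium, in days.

T ≈ 30.8 days

Here r = 0.113 and m = 0.369, so r·m = 0.0417.
ω = √0.0417 = 0.204 per day, hence T = 2π/ω ≈ 30.8 days.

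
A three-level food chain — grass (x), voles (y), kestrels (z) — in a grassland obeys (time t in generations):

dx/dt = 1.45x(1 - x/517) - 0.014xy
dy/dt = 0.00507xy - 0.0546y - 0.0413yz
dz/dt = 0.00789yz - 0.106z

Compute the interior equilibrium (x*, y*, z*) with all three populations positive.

x* ≈ 450, y* ≈ 13.4, z* ≈ 53.9

From dz/dt = 0: 0.00789y* = 0.106, so y* = 13.4.
From dx/dt = 0: 1.45(1 - x*/517) = 0.014·13.4, giving x* = 517·(1 - 0.13) = 450.
From dy/dt = 0: 0.00507·450 - 0.0546 = 0.0413z*, so z* = 2.23/0.0413 = 53.9.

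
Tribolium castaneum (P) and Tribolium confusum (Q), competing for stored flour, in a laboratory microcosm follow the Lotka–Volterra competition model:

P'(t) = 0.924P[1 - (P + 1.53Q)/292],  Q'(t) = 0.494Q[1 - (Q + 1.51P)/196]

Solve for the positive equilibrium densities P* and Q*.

P* ≈ 6.01, Q* ≈ 187

Setting both brackets to zero gives the nullclines P + 1.53Q = 292 and 1.51P + Q = 196.
Substituting Q = 196 - 1.51P into the first: P(1 - 1.53·1.51) = 292 - 1.53·196.
So P* = -7.88/-1.31 = 6.01, and then Q* = 196 - 1.51·6.01 = 187.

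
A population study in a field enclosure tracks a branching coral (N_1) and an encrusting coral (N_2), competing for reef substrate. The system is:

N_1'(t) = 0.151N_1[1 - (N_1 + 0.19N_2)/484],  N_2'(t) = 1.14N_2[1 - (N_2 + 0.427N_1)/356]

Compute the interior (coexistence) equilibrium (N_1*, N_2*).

N_1* ≈ 453, N_2* ≈ 163

Setting both brackets to zero gives the nullclines N_1 + 0.19N_2 = 484 and 0.427N_1 + N_2 = 356.
Substituting N_2 = 356 - 0.427N_1 into the first: N_1(1 - 0.19·0.427) = 484 - 0.19·356.
So N_1* = 416/0.919 = 453, and then N_2* = 356 - 0.427·453 = 163.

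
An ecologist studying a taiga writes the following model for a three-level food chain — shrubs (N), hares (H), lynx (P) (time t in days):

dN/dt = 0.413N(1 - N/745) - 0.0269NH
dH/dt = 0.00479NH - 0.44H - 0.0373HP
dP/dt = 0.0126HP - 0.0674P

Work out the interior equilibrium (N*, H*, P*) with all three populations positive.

N* ≈ 485, H* ≈ 5.35, P* ≈ 50.5

From dP/dt = 0: 0.0126H* = 0.0674, so H* = 5.35.
From dN/dt = 0: 0.413(1 - N*/745) = 0.0269·5.35, giving N* = 745·(1 - 0.348) = 485.
From dH/dt = 0: 0.00479·485 - 0.44 = 0.0373P*, so P* = 1.89/0.0373 = 50.5.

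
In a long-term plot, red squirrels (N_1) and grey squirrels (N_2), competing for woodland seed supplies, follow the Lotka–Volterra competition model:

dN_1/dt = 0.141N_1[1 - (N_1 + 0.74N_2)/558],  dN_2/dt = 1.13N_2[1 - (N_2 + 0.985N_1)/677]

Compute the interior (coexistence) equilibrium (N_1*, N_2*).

Setting both brackets to zero gives the nullclines N_1 + 0.74N_2 = 558 and 0.985N_1 + N_2 = 677.
Substituting N_2 = 677 - 0.985N_1 into the first: N_1(1 - 0.74·0.985) = 558 - 0.74·677.
So N_1* = 57/0.271 = 210, and then N_2* = 677 - 0.985·210 = 470.

N_1* ≈ 210, N_2* ≈ 470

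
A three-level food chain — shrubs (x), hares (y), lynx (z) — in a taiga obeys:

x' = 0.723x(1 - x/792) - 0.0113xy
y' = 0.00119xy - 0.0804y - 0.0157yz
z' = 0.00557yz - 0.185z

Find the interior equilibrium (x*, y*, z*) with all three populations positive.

From dz/dt = 0: 0.00557y* = 0.185, so y* = 33.2.
From dx/dt = 0: 0.723(1 - x*/792) = 0.0113·33.2, giving x* = 792·(1 - 0.519) = 381.
From dy/dt = 0: 0.00119·381 - 0.0804 = 0.0157z*, so z* = 0.373/0.0157 = 23.7.

x* ≈ 381, y* ≈ 33.2, z* ≈ 23.7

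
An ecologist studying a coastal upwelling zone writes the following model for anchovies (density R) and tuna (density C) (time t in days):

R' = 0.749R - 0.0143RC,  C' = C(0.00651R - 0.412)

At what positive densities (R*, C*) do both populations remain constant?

R* ≈ 63.3, C* ≈ 52.4

Set dC/dt = 0 with C > 0: 0.00651R - 0.412 = 0, so R* = 0.412/0.00651 = 63.3.
Set dR/dt = 0 with R > 0: 0.749 - 0.0143C = 0, so C* = 0.749/0.0143 = 52.4.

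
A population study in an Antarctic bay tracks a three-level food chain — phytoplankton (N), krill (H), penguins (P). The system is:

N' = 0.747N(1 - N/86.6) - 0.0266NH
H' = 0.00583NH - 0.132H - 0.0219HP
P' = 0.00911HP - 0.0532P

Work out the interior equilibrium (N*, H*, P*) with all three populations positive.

From dP/dt = 0: 0.00911H* = 0.0532, so H* = 5.84.
From dN/dt = 0: 0.747(1 - N*/86.6) = 0.0266·5.84, giving N* = 86.6·(1 - 0.208) = 68.6.
From dH/dt = 0: 0.00583·68.6 - 0.132 = 0.0219P*, so P* = 0.268/0.0219 = 12.2.

N* ≈ 68.6, H* ≈ 5.84, P* ≈ 12.2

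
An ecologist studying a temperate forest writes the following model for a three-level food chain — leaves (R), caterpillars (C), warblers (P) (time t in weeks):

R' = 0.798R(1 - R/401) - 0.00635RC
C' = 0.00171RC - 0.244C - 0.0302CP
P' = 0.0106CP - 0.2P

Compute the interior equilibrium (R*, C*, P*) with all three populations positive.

R* ≈ 341, C* ≈ 18.9, P* ≈ 11.2

From dP/dt = 0: 0.0106C* = 0.2, so C* = 18.9.
From dR/dt = 0: 0.798(1 - R*/401) = 0.00635·18.9, giving R* = 401·(1 - 0.15) = 341.
From dC/dt = 0: 0.00171·341 - 0.244 = 0.0302P*, so P* = 0.339/0.0302 = 11.2.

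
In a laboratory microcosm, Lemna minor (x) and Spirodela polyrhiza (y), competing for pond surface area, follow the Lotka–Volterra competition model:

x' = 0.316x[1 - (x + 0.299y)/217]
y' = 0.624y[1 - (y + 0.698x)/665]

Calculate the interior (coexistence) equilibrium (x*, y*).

x* ≈ 23, y* ≈ 649

Setting both brackets to zero gives the nullclines x + 0.299y = 217 and 0.698x + y = 665.
Substituting y = 665 - 0.698x into the first: x(1 - 0.299·0.698) = 217 - 0.299·665.
So x* = 18.2/0.791 = 23, and then y* = 665 - 0.698·23 = 649.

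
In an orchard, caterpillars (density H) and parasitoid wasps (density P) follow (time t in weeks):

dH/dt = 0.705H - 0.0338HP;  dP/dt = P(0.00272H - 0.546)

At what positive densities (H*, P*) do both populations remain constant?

H* ≈ 201, P* ≈ 20.9

Set dP/dt = 0 with P > 0: 0.00272H - 0.546 = 0, so H* = 0.546/0.00272 = 201.
Set dH/dt = 0 with H > 0: 0.705 - 0.0338P = 0, so P* = 0.705/0.0338 = 20.9.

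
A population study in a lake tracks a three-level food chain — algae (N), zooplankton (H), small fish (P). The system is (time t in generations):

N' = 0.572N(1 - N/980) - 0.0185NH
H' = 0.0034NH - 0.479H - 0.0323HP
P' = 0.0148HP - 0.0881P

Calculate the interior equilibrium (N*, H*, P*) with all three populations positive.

From dP/dt = 0: 0.0148H* = 0.0881, so H* = 5.95.
From dN/dt = 0: 0.572(1 - N*/980) = 0.0185·5.95, giving N* = 980·(1 - 0.193) = 791.
From dH/dt = 0: 0.0034·791 - 0.479 = 0.0323P*, so P* = 2.21/0.0323 = 68.5.

N* ≈ 791, H* ≈ 5.95, P* ≈ 68.5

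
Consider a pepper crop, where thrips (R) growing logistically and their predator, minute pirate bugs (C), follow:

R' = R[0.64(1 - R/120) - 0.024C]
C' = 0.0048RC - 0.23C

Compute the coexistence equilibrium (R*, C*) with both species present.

R* ≈ 47.9, C* ≈ 16

From dC/dt = 0 with C > 0: 0.0048R* = 0.23, so R* = 47.9.
Substitute into dR/dt = 0: 0.64(1 - 47.9/120) = 0.024C*.
The bracket is 0.601, giving C* = 0.384/0.024 = 16.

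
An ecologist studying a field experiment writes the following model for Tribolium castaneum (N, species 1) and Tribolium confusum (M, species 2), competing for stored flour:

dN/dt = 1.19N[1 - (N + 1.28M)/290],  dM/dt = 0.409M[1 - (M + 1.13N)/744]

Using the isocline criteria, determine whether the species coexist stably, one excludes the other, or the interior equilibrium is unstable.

Compare the nullcline intercepts: K1/α12 = 290/1.28 = 227 < K2 = 744; K2/α21 = 744/1.13 = 658 > K1 = 290.
Since the inequalities point opposite ways, species 2 can invade but species 1 cannot.

species 2 excludes species 1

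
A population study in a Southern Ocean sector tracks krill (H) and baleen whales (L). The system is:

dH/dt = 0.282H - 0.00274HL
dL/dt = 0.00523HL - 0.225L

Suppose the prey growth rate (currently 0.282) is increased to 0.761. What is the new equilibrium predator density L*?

L* ≈ 278

At the interior fixed point, setting dH/dt = 0 with H > 0 fixes L* = (prey growth rate)/(HL coefficient) — independent of the other coefficients.
With the change, L* = 0.761/0.00274 = 278; it rises from 103.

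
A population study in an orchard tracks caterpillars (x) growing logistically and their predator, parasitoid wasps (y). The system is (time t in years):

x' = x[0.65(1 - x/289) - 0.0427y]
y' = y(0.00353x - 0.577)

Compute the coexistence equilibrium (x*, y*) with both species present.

x* ≈ 163, y* ≈ 6.61

From dy/dt = 0 with y > 0: 0.00353x* = 0.577, so x* = 163.
Substitute into dx/dt = 0: 0.65(1 - 163/289) = 0.0427y*.
The bracket is 0.434, giving y* = 0.282/0.0427 = 6.61.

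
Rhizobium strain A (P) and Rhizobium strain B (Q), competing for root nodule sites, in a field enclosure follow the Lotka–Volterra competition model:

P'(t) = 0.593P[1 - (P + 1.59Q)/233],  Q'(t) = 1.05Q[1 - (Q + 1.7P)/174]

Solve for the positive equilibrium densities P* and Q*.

Setting both brackets to zero gives the nullclines P + 1.59Q = 233 and 1.7P + Q = 174.
Substituting Q = 174 - 1.7P into the first: P(1 - 1.59·1.7) = 233 - 1.59·174.
So P* = -43.7/-1.7 = 25.6, and then Q* = 174 - 1.7·25.6 = 130.

P* ≈ 25.6, Q* ≈ 130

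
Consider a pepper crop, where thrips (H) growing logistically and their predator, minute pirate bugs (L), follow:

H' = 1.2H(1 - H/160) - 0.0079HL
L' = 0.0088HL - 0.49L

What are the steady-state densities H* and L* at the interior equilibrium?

From dL/dt = 0 with L > 0: 0.0088H* = 0.49, so H* = 55.7.
Substitute into dH/dt = 0: 1.2(1 - 55.7/160) = 0.0079L*.
The bracket is 0.652, giving L* = 0.782/0.0079 = 99.

H* ≈ 55.7, L* ≈ 99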